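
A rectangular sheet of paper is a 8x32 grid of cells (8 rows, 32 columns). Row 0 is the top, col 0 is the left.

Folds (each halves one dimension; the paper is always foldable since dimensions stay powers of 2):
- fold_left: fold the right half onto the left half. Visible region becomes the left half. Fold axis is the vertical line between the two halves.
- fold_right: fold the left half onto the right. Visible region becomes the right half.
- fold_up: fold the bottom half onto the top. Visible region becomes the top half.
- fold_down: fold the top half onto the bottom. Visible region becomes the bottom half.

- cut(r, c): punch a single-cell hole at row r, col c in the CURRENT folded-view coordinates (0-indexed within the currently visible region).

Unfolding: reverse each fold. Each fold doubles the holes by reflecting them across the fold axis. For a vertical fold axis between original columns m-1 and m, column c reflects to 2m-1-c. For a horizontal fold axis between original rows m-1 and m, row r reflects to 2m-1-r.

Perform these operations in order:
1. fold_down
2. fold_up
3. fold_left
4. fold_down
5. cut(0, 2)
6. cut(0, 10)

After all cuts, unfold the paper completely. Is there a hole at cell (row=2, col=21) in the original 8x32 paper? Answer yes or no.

Answer: yes

Derivation:
Op 1 fold_down: fold axis h@4; visible region now rows[4,8) x cols[0,32) = 4x32
Op 2 fold_up: fold axis h@6; visible region now rows[4,6) x cols[0,32) = 2x32
Op 3 fold_left: fold axis v@16; visible region now rows[4,6) x cols[0,16) = 2x16
Op 4 fold_down: fold axis h@5; visible region now rows[5,6) x cols[0,16) = 1x16
Op 5 cut(0, 2): punch at orig (5,2); cuts so far [(5, 2)]; region rows[5,6) x cols[0,16) = 1x16
Op 6 cut(0, 10): punch at orig (5,10); cuts so far [(5, 2), (5, 10)]; region rows[5,6) x cols[0,16) = 1x16
Unfold 1 (reflect across h@5): 4 holes -> [(4, 2), (4, 10), (5, 2), (5, 10)]
Unfold 2 (reflect across v@16): 8 holes -> [(4, 2), (4, 10), (4, 21), (4, 29), (5, 2), (5, 10), (5, 21), (5, 29)]
Unfold 3 (reflect across h@6): 16 holes -> [(4, 2), (4, 10), (4, 21), (4, 29), (5, 2), (5, 10), (5, 21), (5, 29), (6, 2), (6, 10), (6, 21), (6, 29), (7, 2), (7, 10), (7, 21), (7, 29)]
Unfold 4 (reflect across h@4): 32 holes -> [(0, 2), (0, 10), (0, 21), (0, 29), (1, 2), (1, 10), (1, 21), (1, 29), (2, 2), (2, 10), (2, 21), (2, 29), (3, 2), (3, 10), (3, 21), (3, 29), (4, 2), (4, 10), (4, 21), (4, 29), (5, 2), (5, 10), (5, 21), (5, 29), (6, 2), (6, 10), (6, 21), (6, 29), (7, 2), (7, 10), (7, 21), (7, 29)]
Holes: [(0, 2), (0, 10), (0, 21), (0, 29), (1, 2), (1, 10), (1, 21), (1, 29), (2, 2), (2, 10), (2, 21), (2, 29), (3, 2), (3, 10), (3, 21), (3, 29), (4, 2), (4, 10), (4, 21), (4, 29), (5, 2), (5, 10), (5, 21), (5, 29), (6, 2), (6, 10), (6, 21), (6, 29), (7, 2), (7, 10), (7, 21), (7, 29)]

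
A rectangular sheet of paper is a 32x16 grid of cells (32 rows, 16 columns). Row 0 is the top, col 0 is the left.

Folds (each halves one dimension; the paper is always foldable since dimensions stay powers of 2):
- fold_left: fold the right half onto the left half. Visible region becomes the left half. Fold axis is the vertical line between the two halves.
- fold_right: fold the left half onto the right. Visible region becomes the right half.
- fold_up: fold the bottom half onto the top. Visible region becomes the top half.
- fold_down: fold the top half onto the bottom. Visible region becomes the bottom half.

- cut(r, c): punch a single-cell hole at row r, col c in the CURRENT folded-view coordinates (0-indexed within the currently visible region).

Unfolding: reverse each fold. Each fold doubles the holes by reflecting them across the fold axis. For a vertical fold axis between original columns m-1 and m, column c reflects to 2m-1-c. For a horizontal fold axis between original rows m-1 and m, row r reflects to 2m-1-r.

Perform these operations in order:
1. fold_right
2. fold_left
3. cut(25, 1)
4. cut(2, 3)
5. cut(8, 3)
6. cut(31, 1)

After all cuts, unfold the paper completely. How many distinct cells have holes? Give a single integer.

Answer: 16

Derivation:
Op 1 fold_right: fold axis v@8; visible region now rows[0,32) x cols[8,16) = 32x8
Op 2 fold_left: fold axis v@12; visible region now rows[0,32) x cols[8,12) = 32x4
Op 3 cut(25, 1): punch at orig (25,9); cuts so far [(25, 9)]; region rows[0,32) x cols[8,12) = 32x4
Op 4 cut(2, 3): punch at orig (2,11); cuts so far [(2, 11), (25, 9)]; region rows[0,32) x cols[8,12) = 32x4
Op 5 cut(8, 3): punch at orig (8,11); cuts so far [(2, 11), (8, 11), (25, 9)]; region rows[0,32) x cols[8,12) = 32x4
Op 6 cut(31, 1): punch at orig (31,9); cuts so far [(2, 11), (8, 11), (25, 9), (31, 9)]; region rows[0,32) x cols[8,12) = 32x4
Unfold 1 (reflect across v@12): 8 holes -> [(2, 11), (2, 12), (8, 11), (8, 12), (25, 9), (25, 14), (31, 9), (31, 14)]
Unfold 2 (reflect across v@8): 16 holes -> [(2, 3), (2, 4), (2, 11), (2, 12), (8, 3), (8, 4), (8, 11), (8, 12), (25, 1), (25, 6), (25, 9), (25, 14), (31, 1), (31, 6), (31, 9), (31, 14)]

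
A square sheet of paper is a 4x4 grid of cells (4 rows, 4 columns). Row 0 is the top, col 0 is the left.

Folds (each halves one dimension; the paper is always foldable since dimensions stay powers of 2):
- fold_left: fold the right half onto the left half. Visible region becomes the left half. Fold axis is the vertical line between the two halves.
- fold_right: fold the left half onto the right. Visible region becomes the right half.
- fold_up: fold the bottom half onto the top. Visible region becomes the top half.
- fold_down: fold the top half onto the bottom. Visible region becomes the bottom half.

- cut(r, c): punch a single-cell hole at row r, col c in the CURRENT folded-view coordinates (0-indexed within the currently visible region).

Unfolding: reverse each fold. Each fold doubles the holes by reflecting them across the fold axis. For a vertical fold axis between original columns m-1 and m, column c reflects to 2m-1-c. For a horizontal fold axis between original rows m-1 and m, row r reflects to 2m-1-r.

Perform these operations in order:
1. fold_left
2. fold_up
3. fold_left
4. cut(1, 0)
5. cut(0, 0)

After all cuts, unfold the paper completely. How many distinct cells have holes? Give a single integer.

Op 1 fold_left: fold axis v@2; visible region now rows[0,4) x cols[0,2) = 4x2
Op 2 fold_up: fold axis h@2; visible region now rows[0,2) x cols[0,2) = 2x2
Op 3 fold_left: fold axis v@1; visible region now rows[0,2) x cols[0,1) = 2x1
Op 4 cut(1, 0): punch at orig (1,0); cuts so far [(1, 0)]; region rows[0,2) x cols[0,1) = 2x1
Op 5 cut(0, 0): punch at orig (0,0); cuts so far [(0, 0), (1, 0)]; region rows[0,2) x cols[0,1) = 2x1
Unfold 1 (reflect across v@1): 4 holes -> [(0, 0), (0, 1), (1, 0), (1, 1)]
Unfold 2 (reflect across h@2): 8 holes -> [(0, 0), (0, 1), (1, 0), (1, 1), (2, 0), (2, 1), (3, 0), (3, 1)]
Unfold 3 (reflect across v@2): 16 holes -> [(0, 0), (0, 1), (0, 2), (0, 3), (1, 0), (1, 1), (1, 2), (1, 3), (2, 0), (2, 1), (2, 2), (2, 3), (3, 0), (3, 1), (3, 2), (3, 3)]

Answer: 16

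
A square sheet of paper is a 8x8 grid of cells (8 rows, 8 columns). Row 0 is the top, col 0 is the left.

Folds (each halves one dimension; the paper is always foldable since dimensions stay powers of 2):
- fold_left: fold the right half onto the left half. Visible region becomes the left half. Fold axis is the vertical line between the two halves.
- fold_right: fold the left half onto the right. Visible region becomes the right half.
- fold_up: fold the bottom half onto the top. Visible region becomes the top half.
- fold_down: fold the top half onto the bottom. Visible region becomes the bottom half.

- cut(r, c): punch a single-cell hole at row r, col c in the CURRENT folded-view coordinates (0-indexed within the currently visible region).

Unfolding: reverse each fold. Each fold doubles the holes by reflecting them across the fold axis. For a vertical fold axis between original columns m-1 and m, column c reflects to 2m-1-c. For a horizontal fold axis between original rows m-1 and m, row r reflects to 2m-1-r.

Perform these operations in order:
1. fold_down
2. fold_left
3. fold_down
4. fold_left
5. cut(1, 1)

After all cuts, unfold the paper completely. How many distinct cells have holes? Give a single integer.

Answer: 16

Derivation:
Op 1 fold_down: fold axis h@4; visible region now rows[4,8) x cols[0,8) = 4x8
Op 2 fold_left: fold axis v@4; visible region now rows[4,8) x cols[0,4) = 4x4
Op 3 fold_down: fold axis h@6; visible region now rows[6,8) x cols[0,4) = 2x4
Op 4 fold_left: fold axis v@2; visible region now rows[6,8) x cols[0,2) = 2x2
Op 5 cut(1, 1): punch at orig (7,1); cuts so far [(7, 1)]; region rows[6,8) x cols[0,2) = 2x2
Unfold 1 (reflect across v@2): 2 holes -> [(7, 1), (7, 2)]
Unfold 2 (reflect across h@6): 4 holes -> [(4, 1), (4, 2), (7, 1), (7, 2)]
Unfold 3 (reflect across v@4): 8 holes -> [(4, 1), (4, 2), (4, 5), (4, 6), (7, 1), (7, 2), (7, 5), (7, 6)]
Unfold 4 (reflect across h@4): 16 holes -> [(0, 1), (0, 2), (0, 5), (0, 6), (3, 1), (3, 2), (3, 5), (3, 6), (4, 1), (4, 2), (4, 5), (4, 6), (7, 1), (7, 2), (7, 5), (7, 6)]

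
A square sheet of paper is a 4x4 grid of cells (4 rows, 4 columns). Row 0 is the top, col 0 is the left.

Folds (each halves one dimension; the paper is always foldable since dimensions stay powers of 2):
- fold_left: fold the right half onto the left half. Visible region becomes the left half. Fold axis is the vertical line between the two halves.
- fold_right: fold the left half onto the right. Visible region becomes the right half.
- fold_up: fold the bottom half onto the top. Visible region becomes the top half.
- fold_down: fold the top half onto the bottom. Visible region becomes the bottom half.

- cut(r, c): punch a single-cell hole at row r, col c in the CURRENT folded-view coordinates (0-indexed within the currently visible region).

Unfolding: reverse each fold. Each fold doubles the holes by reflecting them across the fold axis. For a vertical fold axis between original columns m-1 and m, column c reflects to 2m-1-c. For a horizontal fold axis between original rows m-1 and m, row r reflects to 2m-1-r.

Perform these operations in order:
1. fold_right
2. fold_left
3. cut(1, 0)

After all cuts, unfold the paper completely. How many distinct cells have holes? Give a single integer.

Answer: 4

Derivation:
Op 1 fold_right: fold axis v@2; visible region now rows[0,4) x cols[2,4) = 4x2
Op 2 fold_left: fold axis v@3; visible region now rows[0,4) x cols[2,3) = 4x1
Op 3 cut(1, 0): punch at orig (1,2); cuts so far [(1, 2)]; region rows[0,4) x cols[2,3) = 4x1
Unfold 1 (reflect across v@3): 2 holes -> [(1, 2), (1, 3)]
Unfold 2 (reflect across v@2): 4 holes -> [(1, 0), (1, 1), (1, 2), (1, 3)]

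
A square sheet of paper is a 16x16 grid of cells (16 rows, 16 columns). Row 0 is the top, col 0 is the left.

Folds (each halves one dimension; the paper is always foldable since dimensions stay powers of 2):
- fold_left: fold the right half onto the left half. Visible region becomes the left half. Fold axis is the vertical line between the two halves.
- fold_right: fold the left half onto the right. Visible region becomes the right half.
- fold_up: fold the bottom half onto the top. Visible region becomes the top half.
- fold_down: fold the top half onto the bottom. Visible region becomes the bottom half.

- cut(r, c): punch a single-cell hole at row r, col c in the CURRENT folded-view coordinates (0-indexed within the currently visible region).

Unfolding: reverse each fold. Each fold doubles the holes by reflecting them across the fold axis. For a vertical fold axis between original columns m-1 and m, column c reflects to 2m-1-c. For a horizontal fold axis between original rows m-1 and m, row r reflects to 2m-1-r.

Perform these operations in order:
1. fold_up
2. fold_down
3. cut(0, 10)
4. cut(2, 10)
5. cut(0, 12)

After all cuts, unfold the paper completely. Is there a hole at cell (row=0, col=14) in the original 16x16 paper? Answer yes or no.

Op 1 fold_up: fold axis h@8; visible region now rows[0,8) x cols[0,16) = 8x16
Op 2 fold_down: fold axis h@4; visible region now rows[4,8) x cols[0,16) = 4x16
Op 3 cut(0, 10): punch at orig (4,10); cuts so far [(4, 10)]; region rows[4,8) x cols[0,16) = 4x16
Op 4 cut(2, 10): punch at orig (6,10); cuts so far [(4, 10), (6, 10)]; region rows[4,8) x cols[0,16) = 4x16
Op 5 cut(0, 12): punch at orig (4,12); cuts so far [(4, 10), (4, 12), (6, 10)]; region rows[4,8) x cols[0,16) = 4x16
Unfold 1 (reflect across h@4): 6 holes -> [(1, 10), (3, 10), (3, 12), (4, 10), (4, 12), (6, 10)]
Unfold 2 (reflect across h@8): 12 holes -> [(1, 10), (3, 10), (3, 12), (4, 10), (4, 12), (6, 10), (9, 10), (11, 10), (11, 12), (12, 10), (12, 12), (14, 10)]
Holes: [(1, 10), (3, 10), (3, 12), (4, 10), (4, 12), (6, 10), (9, 10), (11, 10), (11, 12), (12, 10), (12, 12), (14, 10)]

Answer: no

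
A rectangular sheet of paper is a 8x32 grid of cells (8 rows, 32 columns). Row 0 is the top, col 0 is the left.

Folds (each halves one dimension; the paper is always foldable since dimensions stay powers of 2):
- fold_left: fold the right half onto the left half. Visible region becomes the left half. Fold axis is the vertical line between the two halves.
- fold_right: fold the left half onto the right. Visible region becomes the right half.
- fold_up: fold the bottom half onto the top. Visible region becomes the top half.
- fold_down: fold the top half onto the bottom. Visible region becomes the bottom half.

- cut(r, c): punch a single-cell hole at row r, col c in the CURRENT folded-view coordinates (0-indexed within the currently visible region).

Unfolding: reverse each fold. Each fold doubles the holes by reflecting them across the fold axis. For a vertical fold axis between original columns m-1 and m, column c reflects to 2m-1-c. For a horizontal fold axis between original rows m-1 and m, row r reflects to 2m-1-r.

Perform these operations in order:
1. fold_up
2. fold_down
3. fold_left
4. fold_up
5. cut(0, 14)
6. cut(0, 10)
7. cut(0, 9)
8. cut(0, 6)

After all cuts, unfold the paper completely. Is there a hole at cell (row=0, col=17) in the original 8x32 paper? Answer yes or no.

Op 1 fold_up: fold axis h@4; visible region now rows[0,4) x cols[0,32) = 4x32
Op 2 fold_down: fold axis h@2; visible region now rows[2,4) x cols[0,32) = 2x32
Op 3 fold_left: fold axis v@16; visible region now rows[2,4) x cols[0,16) = 2x16
Op 4 fold_up: fold axis h@3; visible region now rows[2,3) x cols[0,16) = 1x16
Op 5 cut(0, 14): punch at orig (2,14); cuts so far [(2, 14)]; region rows[2,3) x cols[0,16) = 1x16
Op 6 cut(0, 10): punch at orig (2,10); cuts so far [(2, 10), (2, 14)]; region rows[2,3) x cols[0,16) = 1x16
Op 7 cut(0, 9): punch at orig (2,9); cuts so far [(2, 9), (2, 10), (2, 14)]; region rows[2,3) x cols[0,16) = 1x16
Op 8 cut(0, 6): punch at orig (2,6); cuts so far [(2, 6), (2, 9), (2, 10), (2, 14)]; region rows[2,3) x cols[0,16) = 1x16
Unfold 1 (reflect across h@3): 8 holes -> [(2, 6), (2, 9), (2, 10), (2, 14), (3, 6), (3, 9), (3, 10), (3, 14)]
Unfold 2 (reflect across v@16): 16 holes -> [(2, 6), (2, 9), (2, 10), (2, 14), (2, 17), (2, 21), (2, 22), (2, 25), (3, 6), (3, 9), (3, 10), (3, 14), (3, 17), (3, 21), (3, 22), (3, 25)]
Unfold 3 (reflect across h@2): 32 holes -> [(0, 6), (0, 9), (0, 10), (0, 14), (0, 17), (0, 21), (0, 22), (0, 25), (1, 6), (1, 9), (1, 10), (1, 14), (1, 17), (1, 21), (1, 22), (1, 25), (2, 6), (2, 9), (2, 10), (2, 14), (2, 17), (2, 21), (2, 22), (2, 25), (3, 6), (3, 9), (3, 10), (3, 14), (3, 17), (3, 21), (3, 22), (3, 25)]
Unfold 4 (reflect across h@4): 64 holes -> [(0, 6), (0, 9), (0, 10), (0, 14), (0, 17), (0, 21), (0, 22), (0, 25), (1, 6), (1, 9), (1, 10), (1, 14), (1, 17), (1, 21), (1, 22), (1, 25), (2, 6), (2, 9), (2, 10), (2, 14), (2, 17), (2, 21), (2, 22), (2, 25), (3, 6), (3, 9), (3, 10), (3, 14), (3, 17), (3, 21), (3, 22), (3, 25), (4, 6), (4, 9), (4, 10), (4, 14), (4, 17), (4, 21), (4, 22), (4, 25), (5, 6), (5, 9), (5, 10), (5, 14), (5, 17), (5, 21), (5, 22), (5, 25), (6, 6), (6, 9), (6, 10), (6, 14), (6, 17), (6, 21), (6, 22), (6, 25), (7, 6), (7, 9), (7, 10), (7, 14), (7, 17), (7, 21), (7, 22), (7, 25)]
Holes: [(0, 6), (0, 9), (0, 10), (0, 14), (0, 17), (0, 21), (0, 22), (0, 25), (1, 6), (1, 9), (1, 10), (1, 14), (1, 17), (1, 21), (1, 22), (1, 25), (2, 6), (2, 9), (2, 10), (2, 14), (2, 17), (2, 21), (2, 22), (2, 25), (3, 6), (3, 9), (3, 10), (3, 14), (3, 17), (3, 21), (3, 22), (3, 25), (4, 6), (4, 9), (4, 10), (4, 14), (4, 17), (4, 21), (4, 22), (4, 25), (5, 6), (5, 9), (5, 10), (5, 14), (5, 17), (5, 21), (5, 22), (5, 25), (6, 6), (6, 9), (6, 10), (6, 14), (6, 17), (6, 21), (6, 22), (6, 25), (7, 6), (7, 9), (7, 10), (7, 14), (7, 17), (7, 21), (7, 22), (7, 25)]

Answer: yes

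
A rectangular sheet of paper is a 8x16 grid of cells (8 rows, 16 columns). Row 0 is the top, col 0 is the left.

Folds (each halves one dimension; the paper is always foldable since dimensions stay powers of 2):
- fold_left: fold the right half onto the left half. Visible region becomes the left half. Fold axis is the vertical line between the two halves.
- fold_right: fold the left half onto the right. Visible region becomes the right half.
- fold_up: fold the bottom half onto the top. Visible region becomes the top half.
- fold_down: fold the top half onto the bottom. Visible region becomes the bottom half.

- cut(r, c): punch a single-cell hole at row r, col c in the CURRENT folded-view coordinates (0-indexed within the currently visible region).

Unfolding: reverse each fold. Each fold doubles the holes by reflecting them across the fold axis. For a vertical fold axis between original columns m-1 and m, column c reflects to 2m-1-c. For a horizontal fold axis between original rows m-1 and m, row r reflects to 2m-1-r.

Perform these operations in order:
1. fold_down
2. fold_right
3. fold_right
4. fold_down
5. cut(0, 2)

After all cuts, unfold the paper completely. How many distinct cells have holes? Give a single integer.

Answer: 16

Derivation:
Op 1 fold_down: fold axis h@4; visible region now rows[4,8) x cols[0,16) = 4x16
Op 2 fold_right: fold axis v@8; visible region now rows[4,8) x cols[8,16) = 4x8
Op 3 fold_right: fold axis v@12; visible region now rows[4,8) x cols[12,16) = 4x4
Op 4 fold_down: fold axis h@6; visible region now rows[6,8) x cols[12,16) = 2x4
Op 5 cut(0, 2): punch at orig (6,14); cuts so far [(6, 14)]; region rows[6,8) x cols[12,16) = 2x4
Unfold 1 (reflect across h@6): 2 holes -> [(5, 14), (6, 14)]
Unfold 2 (reflect across v@12): 4 holes -> [(5, 9), (5, 14), (6, 9), (6, 14)]
Unfold 3 (reflect across v@8): 8 holes -> [(5, 1), (5, 6), (5, 9), (5, 14), (6, 1), (6, 6), (6, 9), (6, 14)]
Unfold 4 (reflect across h@4): 16 holes -> [(1, 1), (1, 6), (1, 9), (1, 14), (2, 1), (2, 6), (2, 9), (2, 14), (5, 1), (5, 6), (5, 9), (5, 14), (6, 1), (6, 6), (6, 9), (6, 14)]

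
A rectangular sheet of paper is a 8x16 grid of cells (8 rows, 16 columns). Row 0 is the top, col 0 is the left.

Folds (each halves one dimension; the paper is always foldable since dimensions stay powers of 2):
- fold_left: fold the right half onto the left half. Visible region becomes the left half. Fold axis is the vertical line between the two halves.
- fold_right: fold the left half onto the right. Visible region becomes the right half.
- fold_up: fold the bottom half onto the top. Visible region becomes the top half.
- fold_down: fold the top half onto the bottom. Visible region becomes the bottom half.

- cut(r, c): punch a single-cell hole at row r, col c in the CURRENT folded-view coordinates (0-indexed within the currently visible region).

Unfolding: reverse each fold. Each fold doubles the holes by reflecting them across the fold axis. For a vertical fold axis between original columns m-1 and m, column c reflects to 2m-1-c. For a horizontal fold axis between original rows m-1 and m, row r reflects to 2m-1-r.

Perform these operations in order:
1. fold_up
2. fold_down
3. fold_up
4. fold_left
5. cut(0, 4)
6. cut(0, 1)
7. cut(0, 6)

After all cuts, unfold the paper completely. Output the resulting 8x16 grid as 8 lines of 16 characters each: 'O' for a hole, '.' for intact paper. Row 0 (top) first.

Answer: .O..O.O..O.O..O.
.O..O.O..O.O..O.
.O..O.O..O.O..O.
.O..O.O..O.O..O.
.O..O.O..O.O..O.
.O..O.O..O.O..O.
.O..O.O..O.O..O.
.O..O.O..O.O..O.

Derivation:
Op 1 fold_up: fold axis h@4; visible region now rows[0,4) x cols[0,16) = 4x16
Op 2 fold_down: fold axis h@2; visible region now rows[2,4) x cols[0,16) = 2x16
Op 3 fold_up: fold axis h@3; visible region now rows[2,3) x cols[0,16) = 1x16
Op 4 fold_left: fold axis v@8; visible region now rows[2,3) x cols[0,8) = 1x8
Op 5 cut(0, 4): punch at orig (2,4); cuts so far [(2, 4)]; region rows[2,3) x cols[0,8) = 1x8
Op 6 cut(0, 1): punch at orig (2,1); cuts so far [(2, 1), (2, 4)]; region rows[2,3) x cols[0,8) = 1x8
Op 7 cut(0, 6): punch at orig (2,6); cuts so far [(2, 1), (2, 4), (2, 6)]; region rows[2,3) x cols[0,8) = 1x8
Unfold 1 (reflect across v@8): 6 holes -> [(2, 1), (2, 4), (2, 6), (2, 9), (2, 11), (2, 14)]
Unfold 2 (reflect across h@3): 12 holes -> [(2, 1), (2, 4), (2, 6), (2, 9), (2, 11), (2, 14), (3, 1), (3, 4), (3, 6), (3, 9), (3, 11), (3, 14)]
Unfold 3 (reflect across h@2): 24 holes -> [(0, 1), (0, 4), (0, 6), (0, 9), (0, 11), (0, 14), (1, 1), (1, 4), (1, 6), (1, 9), (1, 11), (1, 14), (2, 1), (2, 4), (2, 6), (2, 9), (2, 11), (2, 14), (3, 1), (3, 4), (3, 6), (3, 9), (3, 11), (3, 14)]
Unfold 4 (reflect across h@4): 48 holes -> [(0, 1), (0, 4), (0, 6), (0, 9), (0, 11), (0, 14), (1, 1), (1, 4), (1, 6), (1, 9), (1, 11), (1, 14), (2, 1), (2, 4), (2, 6), (2, 9), (2, 11), (2, 14), (3, 1), (3, 4), (3, 6), (3, 9), (3, 11), (3, 14), (4, 1), (4, 4), (4, 6), (4, 9), (4, 11), (4, 14), (5, 1), (5, 4), (5, 6), (5, 9), (5, 11), (5, 14), (6, 1), (6, 4), (6, 6), (6, 9), (6, 11), (6, 14), (7, 1), (7, 4), (7, 6), (7, 9), (7, 11), (7, 14)]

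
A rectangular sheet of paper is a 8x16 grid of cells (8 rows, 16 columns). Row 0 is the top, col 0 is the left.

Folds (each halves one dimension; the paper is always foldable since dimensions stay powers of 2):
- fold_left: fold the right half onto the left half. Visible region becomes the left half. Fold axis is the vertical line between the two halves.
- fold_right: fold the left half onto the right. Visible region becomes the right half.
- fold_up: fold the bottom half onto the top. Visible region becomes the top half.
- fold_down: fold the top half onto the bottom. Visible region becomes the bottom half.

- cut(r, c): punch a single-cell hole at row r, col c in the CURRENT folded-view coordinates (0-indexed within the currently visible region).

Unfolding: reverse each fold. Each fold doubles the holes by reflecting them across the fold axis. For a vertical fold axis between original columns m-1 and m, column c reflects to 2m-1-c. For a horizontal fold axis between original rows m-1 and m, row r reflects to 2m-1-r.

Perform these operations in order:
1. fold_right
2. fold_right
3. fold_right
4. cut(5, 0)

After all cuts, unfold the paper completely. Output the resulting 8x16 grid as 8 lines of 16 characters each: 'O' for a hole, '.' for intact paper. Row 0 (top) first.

Op 1 fold_right: fold axis v@8; visible region now rows[0,8) x cols[8,16) = 8x8
Op 2 fold_right: fold axis v@12; visible region now rows[0,8) x cols[12,16) = 8x4
Op 3 fold_right: fold axis v@14; visible region now rows[0,8) x cols[14,16) = 8x2
Op 4 cut(5, 0): punch at orig (5,14); cuts so far [(5, 14)]; region rows[0,8) x cols[14,16) = 8x2
Unfold 1 (reflect across v@14): 2 holes -> [(5, 13), (5, 14)]
Unfold 2 (reflect across v@12): 4 holes -> [(5, 9), (5, 10), (5, 13), (5, 14)]
Unfold 3 (reflect across v@8): 8 holes -> [(5, 1), (5, 2), (5, 5), (5, 6), (5, 9), (5, 10), (5, 13), (5, 14)]

Answer: ................
................
................
................
................
.OO..OO..OO..OO.
................
................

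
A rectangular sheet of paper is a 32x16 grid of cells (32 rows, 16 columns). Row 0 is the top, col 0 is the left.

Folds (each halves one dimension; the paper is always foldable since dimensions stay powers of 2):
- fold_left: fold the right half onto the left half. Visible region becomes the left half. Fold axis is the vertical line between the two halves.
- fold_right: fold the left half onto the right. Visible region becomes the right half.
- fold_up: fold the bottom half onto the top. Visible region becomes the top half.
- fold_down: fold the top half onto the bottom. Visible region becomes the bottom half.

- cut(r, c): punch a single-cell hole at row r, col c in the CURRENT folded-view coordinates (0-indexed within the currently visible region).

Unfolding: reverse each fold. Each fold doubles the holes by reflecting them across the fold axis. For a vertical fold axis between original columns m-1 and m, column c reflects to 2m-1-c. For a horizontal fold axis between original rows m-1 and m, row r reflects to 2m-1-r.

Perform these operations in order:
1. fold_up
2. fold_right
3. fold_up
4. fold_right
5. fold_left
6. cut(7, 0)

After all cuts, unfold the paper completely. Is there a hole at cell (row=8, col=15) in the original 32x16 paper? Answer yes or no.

Answer: yes

Derivation:
Op 1 fold_up: fold axis h@16; visible region now rows[0,16) x cols[0,16) = 16x16
Op 2 fold_right: fold axis v@8; visible region now rows[0,16) x cols[8,16) = 16x8
Op 3 fold_up: fold axis h@8; visible region now rows[0,8) x cols[8,16) = 8x8
Op 4 fold_right: fold axis v@12; visible region now rows[0,8) x cols[12,16) = 8x4
Op 5 fold_left: fold axis v@14; visible region now rows[0,8) x cols[12,14) = 8x2
Op 6 cut(7, 0): punch at orig (7,12); cuts so far [(7, 12)]; region rows[0,8) x cols[12,14) = 8x2
Unfold 1 (reflect across v@14): 2 holes -> [(7, 12), (7, 15)]
Unfold 2 (reflect across v@12): 4 holes -> [(7, 8), (7, 11), (7, 12), (7, 15)]
Unfold 3 (reflect across h@8): 8 holes -> [(7, 8), (7, 11), (7, 12), (7, 15), (8, 8), (8, 11), (8, 12), (8, 15)]
Unfold 4 (reflect across v@8): 16 holes -> [(7, 0), (7, 3), (7, 4), (7, 7), (7, 8), (7, 11), (7, 12), (7, 15), (8, 0), (8, 3), (8, 4), (8, 7), (8, 8), (8, 11), (8, 12), (8, 15)]
Unfold 5 (reflect across h@16): 32 holes -> [(7, 0), (7, 3), (7, 4), (7, 7), (7, 8), (7, 11), (7, 12), (7, 15), (8, 0), (8, 3), (8, 4), (8, 7), (8, 8), (8, 11), (8, 12), (8, 15), (23, 0), (23, 3), (23, 4), (23, 7), (23, 8), (23, 11), (23, 12), (23, 15), (24, 0), (24, 3), (24, 4), (24, 7), (24, 8), (24, 11), (24, 12), (24, 15)]
Holes: [(7, 0), (7, 3), (7, 4), (7, 7), (7, 8), (7, 11), (7, 12), (7, 15), (8, 0), (8, 3), (8, 4), (8, 7), (8, 8), (8, 11), (8, 12), (8, 15), (23, 0), (23, 3), (23, 4), (23, 7), (23, 8), (23, 11), (23, 12), (23, 15), (24, 0), (24, 3), (24, 4), (24, 7), (24, 8), (24, 11), (24, 12), (24, 15)]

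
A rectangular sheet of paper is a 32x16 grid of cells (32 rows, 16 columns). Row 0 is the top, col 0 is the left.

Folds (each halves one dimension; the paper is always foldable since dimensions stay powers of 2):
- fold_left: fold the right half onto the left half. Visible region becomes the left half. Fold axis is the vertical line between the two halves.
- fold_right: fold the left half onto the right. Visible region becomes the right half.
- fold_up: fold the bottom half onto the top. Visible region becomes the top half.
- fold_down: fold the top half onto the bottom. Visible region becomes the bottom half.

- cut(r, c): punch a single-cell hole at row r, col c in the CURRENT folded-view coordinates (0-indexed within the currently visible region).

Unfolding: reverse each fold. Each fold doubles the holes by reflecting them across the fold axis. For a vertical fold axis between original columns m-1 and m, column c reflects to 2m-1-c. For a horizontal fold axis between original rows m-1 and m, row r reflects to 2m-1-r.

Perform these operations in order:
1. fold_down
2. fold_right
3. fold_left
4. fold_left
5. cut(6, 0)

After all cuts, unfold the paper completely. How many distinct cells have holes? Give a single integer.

Op 1 fold_down: fold axis h@16; visible region now rows[16,32) x cols[0,16) = 16x16
Op 2 fold_right: fold axis v@8; visible region now rows[16,32) x cols[8,16) = 16x8
Op 3 fold_left: fold axis v@12; visible region now rows[16,32) x cols[8,12) = 16x4
Op 4 fold_left: fold axis v@10; visible region now rows[16,32) x cols[8,10) = 16x2
Op 5 cut(6, 0): punch at orig (22,8); cuts so far [(22, 8)]; region rows[16,32) x cols[8,10) = 16x2
Unfold 1 (reflect across v@10): 2 holes -> [(22, 8), (22, 11)]
Unfold 2 (reflect across v@12): 4 holes -> [(22, 8), (22, 11), (22, 12), (22, 15)]
Unfold 3 (reflect across v@8): 8 holes -> [(22, 0), (22, 3), (22, 4), (22, 7), (22, 8), (22, 11), (22, 12), (22, 15)]
Unfold 4 (reflect across h@16): 16 holes -> [(9, 0), (9, 3), (9, 4), (9, 7), (9, 8), (9, 11), (9, 12), (9, 15), (22, 0), (22, 3), (22, 4), (22, 7), (22, 8), (22, 11), (22, 12), (22, 15)]

Answer: 16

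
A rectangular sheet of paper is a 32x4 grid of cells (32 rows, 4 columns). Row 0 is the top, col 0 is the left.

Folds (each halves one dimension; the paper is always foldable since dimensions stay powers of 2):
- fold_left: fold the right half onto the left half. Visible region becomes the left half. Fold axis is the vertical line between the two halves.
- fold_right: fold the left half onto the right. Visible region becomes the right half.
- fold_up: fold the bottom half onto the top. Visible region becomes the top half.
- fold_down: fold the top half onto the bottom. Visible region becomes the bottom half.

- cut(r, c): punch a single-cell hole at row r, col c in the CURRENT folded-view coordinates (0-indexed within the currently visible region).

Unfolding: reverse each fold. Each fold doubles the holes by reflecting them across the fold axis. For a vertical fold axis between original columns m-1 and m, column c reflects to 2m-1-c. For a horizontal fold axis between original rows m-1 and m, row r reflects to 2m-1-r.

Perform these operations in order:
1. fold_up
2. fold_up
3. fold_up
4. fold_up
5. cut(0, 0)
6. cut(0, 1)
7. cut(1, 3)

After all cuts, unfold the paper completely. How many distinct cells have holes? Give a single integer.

Answer: 48

Derivation:
Op 1 fold_up: fold axis h@16; visible region now rows[0,16) x cols[0,4) = 16x4
Op 2 fold_up: fold axis h@8; visible region now rows[0,8) x cols[0,4) = 8x4
Op 3 fold_up: fold axis h@4; visible region now rows[0,4) x cols[0,4) = 4x4
Op 4 fold_up: fold axis h@2; visible region now rows[0,2) x cols[0,4) = 2x4
Op 5 cut(0, 0): punch at orig (0,0); cuts so far [(0, 0)]; region rows[0,2) x cols[0,4) = 2x4
Op 6 cut(0, 1): punch at orig (0,1); cuts so far [(0, 0), (0, 1)]; region rows[0,2) x cols[0,4) = 2x4
Op 7 cut(1, 3): punch at orig (1,3); cuts so far [(0, 0), (0, 1), (1, 3)]; region rows[0,2) x cols[0,4) = 2x4
Unfold 1 (reflect across h@2): 6 holes -> [(0, 0), (0, 1), (1, 3), (2, 3), (3, 0), (3, 1)]
Unfold 2 (reflect across h@4): 12 holes -> [(0, 0), (0, 1), (1, 3), (2, 3), (3, 0), (3, 1), (4, 0), (4, 1), (5, 3), (6, 3), (7, 0), (7, 1)]
Unfold 3 (reflect across h@8): 24 holes -> [(0, 0), (0, 1), (1, 3), (2, 3), (3, 0), (3, 1), (4, 0), (4, 1), (5, 3), (6, 3), (7, 0), (7, 1), (8, 0), (8, 1), (9, 3), (10, 3), (11, 0), (11, 1), (12, 0), (12, 1), (13, 3), (14, 3), (15, 0), (15, 1)]
Unfold 4 (reflect across h@16): 48 holes -> [(0, 0), (0, 1), (1, 3), (2, 3), (3, 0), (3, 1), (4, 0), (4, 1), (5, 3), (6, 3), (7, 0), (7, 1), (8, 0), (8, 1), (9, 3), (10, 3), (11, 0), (11, 1), (12, 0), (12, 1), (13, 3), (14, 3), (15, 0), (15, 1), (16, 0), (16, 1), (17, 3), (18, 3), (19, 0), (19, 1), (20, 0), (20, 1), (21, 3), (22, 3), (23, 0), (23, 1), (24, 0), (24, 1), (25, 3), (26, 3), (27, 0), (27, 1), (28, 0), (28, 1), (29, 3), (30, 3), (31, 0), (31, 1)]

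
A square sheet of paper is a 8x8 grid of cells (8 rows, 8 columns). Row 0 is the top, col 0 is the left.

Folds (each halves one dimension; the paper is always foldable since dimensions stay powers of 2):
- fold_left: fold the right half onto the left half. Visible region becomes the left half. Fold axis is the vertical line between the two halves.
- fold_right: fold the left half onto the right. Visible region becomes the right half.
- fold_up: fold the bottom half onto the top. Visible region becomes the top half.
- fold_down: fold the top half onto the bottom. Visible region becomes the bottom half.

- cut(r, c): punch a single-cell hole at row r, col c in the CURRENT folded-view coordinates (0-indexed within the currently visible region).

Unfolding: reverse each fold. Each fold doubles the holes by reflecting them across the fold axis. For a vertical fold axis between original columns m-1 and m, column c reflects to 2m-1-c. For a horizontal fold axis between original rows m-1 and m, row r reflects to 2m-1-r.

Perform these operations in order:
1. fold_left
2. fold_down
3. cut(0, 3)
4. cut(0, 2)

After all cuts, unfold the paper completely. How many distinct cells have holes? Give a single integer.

Answer: 8

Derivation:
Op 1 fold_left: fold axis v@4; visible region now rows[0,8) x cols[0,4) = 8x4
Op 2 fold_down: fold axis h@4; visible region now rows[4,8) x cols[0,4) = 4x4
Op 3 cut(0, 3): punch at orig (4,3); cuts so far [(4, 3)]; region rows[4,8) x cols[0,4) = 4x4
Op 4 cut(0, 2): punch at orig (4,2); cuts so far [(4, 2), (4, 3)]; region rows[4,8) x cols[0,4) = 4x4
Unfold 1 (reflect across h@4): 4 holes -> [(3, 2), (3, 3), (4, 2), (4, 3)]
Unfold 2 (reflect across v@4): 8 holes -> [(3, 2), (3, 3), (3, 4), (3, 5), (4, 2), (4, 3), (4, 4), (4, 5)]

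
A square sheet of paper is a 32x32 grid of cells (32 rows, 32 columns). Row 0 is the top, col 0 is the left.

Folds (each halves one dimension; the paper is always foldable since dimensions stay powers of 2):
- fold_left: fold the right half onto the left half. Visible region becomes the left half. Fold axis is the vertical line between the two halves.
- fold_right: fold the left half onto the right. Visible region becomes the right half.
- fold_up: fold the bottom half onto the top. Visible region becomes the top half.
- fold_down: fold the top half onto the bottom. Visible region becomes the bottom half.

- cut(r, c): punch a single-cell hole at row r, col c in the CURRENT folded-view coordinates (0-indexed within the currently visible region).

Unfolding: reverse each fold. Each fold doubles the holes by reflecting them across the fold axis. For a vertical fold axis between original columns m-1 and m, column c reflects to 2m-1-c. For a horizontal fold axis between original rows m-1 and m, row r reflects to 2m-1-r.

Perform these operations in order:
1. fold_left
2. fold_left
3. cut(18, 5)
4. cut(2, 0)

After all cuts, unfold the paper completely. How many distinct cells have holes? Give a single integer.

Op 1 fold_left: fold axis v@16; visible region now rows[0,32) x cols[0,16) = 32x16
Op 2 fold_left: fold axis v@8; visible region now rows[0,32) x cols[0,8) = 32x8
Op 3 cut(18, 5): punch at orig (18,5); cuts so far [(18, 5)]; region rows[0,32) x cols[0,8) = 32x8
Op 4 cut(2, 0): punch at orig (2,0); cuts so far [(2, 0), (18, 5)]; region rows[0,32) x cols[0,8) = 32x8
Unfold 1 (reflect across v@8): 4 holes -> [(2, 0), (2, 15), (18, 5), (18, 10)]
Unfold 2 (reflect across v@16): 8 holes -> [(2, 0), (2, 15), (2, 16), (2, 31), (18, 5), (18, 10), (18, 21), (18, 26)]

Answer: 8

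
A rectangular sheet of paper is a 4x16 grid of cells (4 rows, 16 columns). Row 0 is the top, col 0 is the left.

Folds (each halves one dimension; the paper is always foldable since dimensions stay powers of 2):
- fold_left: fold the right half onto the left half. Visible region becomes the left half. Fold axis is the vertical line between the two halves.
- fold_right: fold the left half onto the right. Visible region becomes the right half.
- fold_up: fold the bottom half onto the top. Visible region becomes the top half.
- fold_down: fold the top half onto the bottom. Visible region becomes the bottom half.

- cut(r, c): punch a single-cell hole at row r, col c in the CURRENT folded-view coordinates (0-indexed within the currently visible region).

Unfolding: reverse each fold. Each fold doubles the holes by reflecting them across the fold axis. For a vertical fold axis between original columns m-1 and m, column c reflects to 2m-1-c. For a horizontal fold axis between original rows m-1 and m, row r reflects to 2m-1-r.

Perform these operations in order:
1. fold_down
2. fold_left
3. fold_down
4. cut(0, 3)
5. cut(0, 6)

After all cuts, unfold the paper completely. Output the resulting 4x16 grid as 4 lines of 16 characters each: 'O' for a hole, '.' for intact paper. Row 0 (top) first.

Op 1 fold_down: fold axis h@2; visible region now rows[2,4) x cols[0,16) = 2x16
Op 2 fold_left: fold axis v@8; visible region now rows[2,4) x cols[0,8) = 2x8
Op 3 fold_down: fold axis h@3; visible region now rows[3,4) x cols[0,8) = 1x8
Op 4 cut(0, 3): punch at orig (3,3); cuts so far [(3, 3)]; region rows[3,4) x cols[0,8) = 1x8
Op 5 cut(0, 6): punch at orig (3,6); cuts so far [(3, 3), (3, 6)]; region rows[3,4) x cols[0,8) = 1x8
Unfold 1 (reflect across h@3): 4 holes -> [(2, 3), (2, 6), (3, 3), (3, 6)]
Unfold 2 (reflect across v@8): 8 holes -> [(2, 3), (2, 6), (2, 9), (2, 12), (3, 3), (3, 6), (3, 9), (3, 12)]
Unfold 3 (reflect across h@2): 16 holes -> [(0, 3), (0, 6), (0, 9), (0, 12), (1, 3), (1, 6), (1, 9), (1, 12), (2, 3), (2, 6), (2, 9), (2, 12), (3, 3), (3, 6), (3, 9), (3, 12)]

Answer: ...O..O..O..O...
...O..O..O..O...
...O..O..O..O...
...O..O..O..O...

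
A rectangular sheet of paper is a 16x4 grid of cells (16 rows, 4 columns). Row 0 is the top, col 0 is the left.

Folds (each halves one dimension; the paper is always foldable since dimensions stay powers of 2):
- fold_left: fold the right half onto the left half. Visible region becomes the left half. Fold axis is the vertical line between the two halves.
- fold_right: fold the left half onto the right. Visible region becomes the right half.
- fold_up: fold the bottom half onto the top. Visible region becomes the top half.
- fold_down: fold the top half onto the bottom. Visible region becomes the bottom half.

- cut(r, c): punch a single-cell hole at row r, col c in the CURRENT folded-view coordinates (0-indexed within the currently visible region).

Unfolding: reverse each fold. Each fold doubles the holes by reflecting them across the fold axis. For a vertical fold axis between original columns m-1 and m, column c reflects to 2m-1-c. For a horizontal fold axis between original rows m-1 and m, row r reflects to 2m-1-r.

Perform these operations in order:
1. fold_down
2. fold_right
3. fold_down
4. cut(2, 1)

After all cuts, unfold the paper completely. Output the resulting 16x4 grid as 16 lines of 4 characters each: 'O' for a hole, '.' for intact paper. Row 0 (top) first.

Answer: ....
O..O
....
....
....
....
O..O
....
....
O..O
....
....
....
....
O..O
....

Derivation:
Op 1 fold_down: fold axis h@8; visible region now rows[8,16) x cols[0,4) = 8x4
Op 2 fold_right: fold axis v@2; visible region now rows[8,16) x cols[2,4) = 8x2
Op 3 fold_down: fold axis h@12; visible region now rows[12,16) x cols[2,4) = 4x2
Op 4 cut(2, 1): punch at orig (14,3); cuts so far [(14, 3)]; region rows[12,16) x cols[2,4) = 4x2
Unfold 1 (reflect across h@12): 2 holes -> [(9, 3), (14, 3)]
Unfold 2 (reflect across v@2): 4 holes -> [(9, 0), (9, 3), (14, 0), (14, 3)]
Unfold 3 (reflect across h@8): 8 holes -> [(1, 0), (1, 3), (6, 0), (6, 3), (9, 0), (9, 3), (14, 0), (14, 3)]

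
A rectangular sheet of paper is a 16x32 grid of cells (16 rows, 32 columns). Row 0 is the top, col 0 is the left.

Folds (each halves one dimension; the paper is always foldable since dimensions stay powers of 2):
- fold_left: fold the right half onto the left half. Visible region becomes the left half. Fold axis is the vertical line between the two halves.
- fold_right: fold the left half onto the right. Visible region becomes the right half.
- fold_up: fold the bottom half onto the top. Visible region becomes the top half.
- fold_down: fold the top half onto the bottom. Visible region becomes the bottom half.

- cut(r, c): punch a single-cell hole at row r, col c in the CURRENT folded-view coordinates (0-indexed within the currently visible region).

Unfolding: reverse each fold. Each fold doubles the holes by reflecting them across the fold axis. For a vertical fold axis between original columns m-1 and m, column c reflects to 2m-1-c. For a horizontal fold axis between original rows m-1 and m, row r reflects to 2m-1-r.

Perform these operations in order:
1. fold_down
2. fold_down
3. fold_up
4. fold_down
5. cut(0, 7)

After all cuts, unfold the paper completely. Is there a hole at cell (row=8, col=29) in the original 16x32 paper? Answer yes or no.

Op 1 fold_down: fold axis h@8; visible region now rows[8,16) x cols[0,32) = 8x32
Op 2 fold_down: fold axis h@12; visible region now rows[12,16) x cols[0,32) = 4x32
Op 3 fold_up: fold axis h@14; visible region now rows[12,14) x cols[0,32) = 2x32
Op 4 fold_down: fold axis h@13; visible region now rows[13,14) x cols[0,32) = 1x32
Op 5 cut(0, 7): punch at orig (13,7); cuts so far [(13, 7)]; region rows[13,14) x cols[0,32) = 1x32
Unfold 1 (reflect across h@13): 2 holes -> [(12, 7), (13, 7)]
Unfold 2 (reflect across h@14): 4 holes -> [(12, 7), (13, 7), (14, 7), (15, 7)]
Unfold 3 (reflect across h@12): 8 holes -> [(8, 7), (9, 7), (10, 7), (11, 7), (12, 7), (13, 7), (14, 7), (15, 7)]
Unfold 4 (reflect across h@8): 16 holes -> [(0, 7), (1, 7), (2, 7), (3, 7), (4, 7), (5, 7), (6, 7), (7, 7), (8, 7), (9, 7), (10, 7), (11, 7), (12, 7), (13, 7), (14, 7), (15, 7)]
Holes: [(0, 7), (1, 7), (2, 7), (3, 7), (4, 7), (5, 7), (6, 7), (7, 7), (8, 7), (9, 7), (10, 7), (11, 7), (12, 7), (13, 7), (14, 7), (15, 7)]

Answer: no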